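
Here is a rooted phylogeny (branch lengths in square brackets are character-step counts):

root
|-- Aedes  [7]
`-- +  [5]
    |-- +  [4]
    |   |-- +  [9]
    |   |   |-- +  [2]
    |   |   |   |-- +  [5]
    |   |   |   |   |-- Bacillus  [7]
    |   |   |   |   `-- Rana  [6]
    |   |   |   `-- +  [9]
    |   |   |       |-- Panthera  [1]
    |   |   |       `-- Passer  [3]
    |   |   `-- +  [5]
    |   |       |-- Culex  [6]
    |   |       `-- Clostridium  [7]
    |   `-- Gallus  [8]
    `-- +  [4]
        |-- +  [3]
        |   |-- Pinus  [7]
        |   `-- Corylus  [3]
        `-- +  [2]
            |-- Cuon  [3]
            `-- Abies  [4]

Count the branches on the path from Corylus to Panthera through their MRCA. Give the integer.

The MRCA of Corylus and Panthera is the node subtending (((((Bacillus,Rana),(Panthera,Passer)),(Culex,Clostridium)),Gallus),((Pinus,Corylus),(Cuon,Abies))).
From Corylus up to that node: 3 branches. From Panthera up to the same node: 5 branches. Total: 3 + 5 = 8.

8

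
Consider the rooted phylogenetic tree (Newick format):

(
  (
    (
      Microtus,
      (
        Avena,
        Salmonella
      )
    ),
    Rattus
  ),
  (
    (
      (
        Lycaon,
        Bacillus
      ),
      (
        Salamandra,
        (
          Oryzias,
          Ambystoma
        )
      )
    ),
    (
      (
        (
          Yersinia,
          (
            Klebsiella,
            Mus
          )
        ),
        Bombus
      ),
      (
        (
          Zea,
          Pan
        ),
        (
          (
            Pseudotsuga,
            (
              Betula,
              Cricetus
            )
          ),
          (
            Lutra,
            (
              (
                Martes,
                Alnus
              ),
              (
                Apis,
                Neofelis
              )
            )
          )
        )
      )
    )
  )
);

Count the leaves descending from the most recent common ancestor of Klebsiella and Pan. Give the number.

The MRCA of Klebsiella and Pan is the node subtending (((Yersinia,(Klebsiella,Mus)),Bombus),((Zea,Pan),((Pseudotsuga,(Betula,Cricetus)),(Lutra,((Martes,Alnus),(Apis,Neofelis)))))).
That clade contains 14 terminal taxa: Alnus, Apis, Betula, Bombus, Cricetus, Klebsiella, Lutra, Martes, Mus, Neofelis, Pan, Pseudotsuga, Yersinia, Zea.

14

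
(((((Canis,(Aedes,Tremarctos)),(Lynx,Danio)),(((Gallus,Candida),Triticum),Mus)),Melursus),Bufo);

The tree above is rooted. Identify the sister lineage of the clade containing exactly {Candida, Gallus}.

Triticum

The clade containing exactly {Candida, Gallus} attaches to the tree at the node subtending ((Gallus,Candida),Triticum).
The other lineage descending from that same node — the sister group — is the single tip Triticum.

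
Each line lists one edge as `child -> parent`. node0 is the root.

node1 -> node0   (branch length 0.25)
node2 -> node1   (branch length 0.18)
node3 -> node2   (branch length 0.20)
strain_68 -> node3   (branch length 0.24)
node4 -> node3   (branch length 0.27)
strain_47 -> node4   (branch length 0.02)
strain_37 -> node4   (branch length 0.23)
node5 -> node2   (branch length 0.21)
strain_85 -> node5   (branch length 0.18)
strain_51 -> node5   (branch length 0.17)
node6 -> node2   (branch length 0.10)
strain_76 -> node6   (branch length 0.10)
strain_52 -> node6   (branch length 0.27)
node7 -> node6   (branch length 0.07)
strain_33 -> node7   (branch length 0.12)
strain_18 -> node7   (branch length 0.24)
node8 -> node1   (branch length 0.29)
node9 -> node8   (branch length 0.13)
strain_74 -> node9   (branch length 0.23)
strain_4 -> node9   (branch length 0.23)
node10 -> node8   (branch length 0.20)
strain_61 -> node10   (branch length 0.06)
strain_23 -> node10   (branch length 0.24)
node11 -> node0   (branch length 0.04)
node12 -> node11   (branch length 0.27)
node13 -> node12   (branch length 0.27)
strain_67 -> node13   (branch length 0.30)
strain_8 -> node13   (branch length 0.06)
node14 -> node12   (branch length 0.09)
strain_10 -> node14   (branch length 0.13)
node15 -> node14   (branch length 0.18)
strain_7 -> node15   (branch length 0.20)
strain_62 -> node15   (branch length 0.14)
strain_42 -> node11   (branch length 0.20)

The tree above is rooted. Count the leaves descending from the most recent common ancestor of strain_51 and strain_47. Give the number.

9

The MRCA of strain_51 and strain_47 is the node subtending ((strain_68,(strain_47,strain_37)),(strain_85,strain_51),(strain_76,strain_52,(strain_33,strain_18))).
That clade contains 9 terminal taxa: strain_18, strain_33, strain_37, strain_47, strain_51, strain_52, strain_68, strain_76, strain_85.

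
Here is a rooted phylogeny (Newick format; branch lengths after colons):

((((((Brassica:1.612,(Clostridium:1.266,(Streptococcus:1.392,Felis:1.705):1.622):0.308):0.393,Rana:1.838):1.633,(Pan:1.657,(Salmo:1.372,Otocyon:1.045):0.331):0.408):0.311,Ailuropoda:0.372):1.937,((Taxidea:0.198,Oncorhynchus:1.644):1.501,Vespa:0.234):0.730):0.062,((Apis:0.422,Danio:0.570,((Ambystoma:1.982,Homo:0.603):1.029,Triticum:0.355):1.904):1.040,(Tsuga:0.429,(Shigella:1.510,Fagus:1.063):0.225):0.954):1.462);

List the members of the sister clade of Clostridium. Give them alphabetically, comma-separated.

Clostridium attaches to the tree at the node subtending (Clostridium,(Streptococcus,Felis)).
The other lineage descending from that same node — the sister group — is (Streptococcus,Felis); its 2 tips in alphabetical order are the answer.

Felis, Streptococcus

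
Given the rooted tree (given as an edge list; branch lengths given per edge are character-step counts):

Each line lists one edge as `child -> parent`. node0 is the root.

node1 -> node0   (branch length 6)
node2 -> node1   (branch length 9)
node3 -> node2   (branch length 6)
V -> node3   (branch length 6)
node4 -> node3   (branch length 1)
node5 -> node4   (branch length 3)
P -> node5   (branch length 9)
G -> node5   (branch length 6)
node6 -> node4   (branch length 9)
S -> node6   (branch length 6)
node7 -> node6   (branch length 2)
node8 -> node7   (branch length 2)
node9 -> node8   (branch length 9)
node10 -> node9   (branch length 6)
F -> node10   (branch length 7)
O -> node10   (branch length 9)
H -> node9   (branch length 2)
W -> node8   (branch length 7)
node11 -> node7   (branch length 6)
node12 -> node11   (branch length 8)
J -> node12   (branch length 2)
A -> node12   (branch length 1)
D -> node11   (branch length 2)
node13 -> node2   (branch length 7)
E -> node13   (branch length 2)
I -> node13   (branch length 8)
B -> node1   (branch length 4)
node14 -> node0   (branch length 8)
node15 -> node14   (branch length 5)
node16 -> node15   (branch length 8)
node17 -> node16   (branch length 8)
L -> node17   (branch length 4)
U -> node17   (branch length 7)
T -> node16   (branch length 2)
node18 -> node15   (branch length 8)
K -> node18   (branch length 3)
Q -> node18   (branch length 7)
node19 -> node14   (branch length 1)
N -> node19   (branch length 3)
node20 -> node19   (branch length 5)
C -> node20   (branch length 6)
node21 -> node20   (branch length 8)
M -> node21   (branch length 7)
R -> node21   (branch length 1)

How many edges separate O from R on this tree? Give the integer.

15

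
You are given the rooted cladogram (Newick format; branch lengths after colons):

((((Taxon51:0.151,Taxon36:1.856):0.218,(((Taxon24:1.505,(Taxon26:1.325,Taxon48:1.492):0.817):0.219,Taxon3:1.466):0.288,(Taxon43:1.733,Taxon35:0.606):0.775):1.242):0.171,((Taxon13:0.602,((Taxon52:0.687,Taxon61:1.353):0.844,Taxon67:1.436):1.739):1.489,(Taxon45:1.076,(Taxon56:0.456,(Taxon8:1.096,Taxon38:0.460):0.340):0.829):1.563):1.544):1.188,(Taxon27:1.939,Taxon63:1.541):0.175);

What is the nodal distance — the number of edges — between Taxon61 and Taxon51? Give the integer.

The MRCA of Taxon61 and Taxon51 is the node subtending (((Taxon51,Taxon36),(((Taxon24,(Taxon26,Taxon48)),Taxon3),(Taxon43,Taxon35))),((Taxon13,((Taxon52,Taxon61),Taxon67)),(Taxon45,(Taxon56,(Taxon8,Taxon38))))).
From Taxon61 up to that node: 5 branches. From Taxon51 up to the same node: 3 branches. Total: 5 + 3 = 8.

8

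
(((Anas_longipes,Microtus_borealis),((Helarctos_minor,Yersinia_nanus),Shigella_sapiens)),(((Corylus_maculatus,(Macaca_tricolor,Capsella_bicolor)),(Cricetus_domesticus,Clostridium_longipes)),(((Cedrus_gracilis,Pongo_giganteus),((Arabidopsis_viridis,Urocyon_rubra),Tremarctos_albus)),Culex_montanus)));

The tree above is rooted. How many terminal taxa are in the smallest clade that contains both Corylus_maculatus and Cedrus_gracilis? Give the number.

The MRCA of Corylus_maculatus and Cedrus_gracilis is the node subtending (((Corylus_maculatus,(Macaca_tricolor,Capsella_bicolor)),(Cricetus_domesticus,Clostridium_longipes)),(((Cedrus_gracilis,Pongo_giganteus),((Arabidopsis_viridis,Urocyon_rubra),Tremarctos_albus)),Culex_montanus)).
That clade contains 11 terminal taxa: Arabidopsis_viridis, Capsella_bicolor, Cedrus_gracilis, Clostridium_longipes, Corylus_maculatus, Cricetus_domesticus, Culex_montanus, Macaca_tricolor, Pongo_giganteus, Tremarctos_albus, Urocyon_rubra.

11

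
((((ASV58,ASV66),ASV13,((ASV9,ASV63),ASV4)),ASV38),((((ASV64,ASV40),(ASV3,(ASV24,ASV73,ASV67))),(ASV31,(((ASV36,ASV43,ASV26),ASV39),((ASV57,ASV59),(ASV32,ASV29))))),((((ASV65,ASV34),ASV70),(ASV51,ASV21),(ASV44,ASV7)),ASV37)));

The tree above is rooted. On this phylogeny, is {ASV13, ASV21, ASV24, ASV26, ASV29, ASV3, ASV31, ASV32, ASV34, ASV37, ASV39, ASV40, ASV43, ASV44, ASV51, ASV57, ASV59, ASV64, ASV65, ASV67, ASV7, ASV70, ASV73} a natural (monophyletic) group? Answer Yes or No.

The MRCA of the listed taxa is the root, so the smallest clade containing them is the whole tree.
That clade also contains ASV36, ASV38, ASV4, ASV58, ASV63, ASV66, ASV9, which are not in the proposed group, so the group is not monophyletic.

No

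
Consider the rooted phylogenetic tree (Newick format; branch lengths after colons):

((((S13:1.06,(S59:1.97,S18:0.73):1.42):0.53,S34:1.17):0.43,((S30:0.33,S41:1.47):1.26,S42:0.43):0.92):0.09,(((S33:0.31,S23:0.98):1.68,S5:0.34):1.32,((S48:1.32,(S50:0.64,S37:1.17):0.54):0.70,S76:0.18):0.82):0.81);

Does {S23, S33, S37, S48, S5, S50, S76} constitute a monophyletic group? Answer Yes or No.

The most recent common ancestor of these taxa subtends (((S33,S23),S5),((S48,(S50,S37)),S76)).
That clade has exactly 7 tips — every listed taxon and nothing else — so the group is monophyletic.

Yes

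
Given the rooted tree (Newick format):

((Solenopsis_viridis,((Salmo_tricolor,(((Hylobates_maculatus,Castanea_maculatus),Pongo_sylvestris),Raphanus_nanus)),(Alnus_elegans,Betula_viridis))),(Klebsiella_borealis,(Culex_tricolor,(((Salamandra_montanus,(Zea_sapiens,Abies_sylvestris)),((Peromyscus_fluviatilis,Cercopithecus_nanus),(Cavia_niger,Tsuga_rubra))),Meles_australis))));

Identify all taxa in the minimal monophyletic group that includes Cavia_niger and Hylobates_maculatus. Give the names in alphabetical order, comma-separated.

Abies_sylvestris, Alnus_elegans, Betula_viridis, Castanea_maculatus, Cavia_niger, Cercopithecus_nanus, Culex_tricolor, Hylobates_maculatus, Klebsiella_borealis, Meles_australis, Peromyscus_fluviatilis, Pongo_sylvestris, Raphanus_nanus, Salamandra_montanus, Salmo_tricolor, Solenopsis_viridis, Tsuga_rubra, Zea_sapiens

Tracing Cavia_niger: it sits inside (Cavia_niger,Tsuga_rubra).
Tracing Hylobates_maculatus: it sits inside (Hylobates_maculatus,Castanea_maculatus).
The smallest clade enclosing both is the whole tree (their MRCA is the root), so the answer is all 18 tips in alphabetical order.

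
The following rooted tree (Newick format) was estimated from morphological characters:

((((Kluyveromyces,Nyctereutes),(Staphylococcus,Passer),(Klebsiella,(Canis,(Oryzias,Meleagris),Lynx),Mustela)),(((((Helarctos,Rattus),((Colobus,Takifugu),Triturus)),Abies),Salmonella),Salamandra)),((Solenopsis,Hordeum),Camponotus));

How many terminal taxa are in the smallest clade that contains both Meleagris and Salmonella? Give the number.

18

The MRCA of Meleagris and Salmonella is the node subtending (((Kluyveromyces,Nyctereutes),(Staphylococcus,Passer),(Klebsiella,(Canis,(Oryzias,Meleagris),Lynx),Mustela)),(((((Helarctos,Rattus),((Colobus,Takifugu),Triturus)),Abies),Salmonella),Salamandra)).
That clade contains 18 terminal taxa: Abies, Canis, Colobus, Helarctos, Klebsiella, Kluyveromyces, Lynx, Meleagris, Mustela, Nyctereutes, Oryzias, Passer, Rattus, Salamandra, Salmonella, Staphylococcus, Takifugu, Triturus.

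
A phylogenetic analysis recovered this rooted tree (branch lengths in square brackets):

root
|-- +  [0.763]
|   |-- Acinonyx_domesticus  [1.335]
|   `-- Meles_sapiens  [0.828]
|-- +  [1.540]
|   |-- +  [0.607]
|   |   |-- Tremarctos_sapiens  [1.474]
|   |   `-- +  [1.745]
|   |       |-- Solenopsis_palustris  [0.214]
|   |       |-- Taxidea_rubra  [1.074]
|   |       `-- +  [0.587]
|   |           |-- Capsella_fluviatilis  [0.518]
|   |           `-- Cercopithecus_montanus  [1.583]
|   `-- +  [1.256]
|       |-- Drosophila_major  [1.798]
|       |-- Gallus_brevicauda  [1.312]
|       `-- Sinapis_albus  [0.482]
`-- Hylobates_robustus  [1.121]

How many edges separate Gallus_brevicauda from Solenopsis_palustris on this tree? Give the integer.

5

The MRCA of Gallus_brevicauda and Solenopsis_palustris is the node subtending ((Tremarctos_sapiens,(Solenopsis_palustris,Taxidea_rubra,(Capsella_fluviatilis,Cercopithecus_montanus))),(Drosophila_major,Gallus_brevicauda,Sinapis_albus)).
From Gallus_brevicauda up to that node: 2 branches. From Solenopsis_palustris up to the same node: 3 branches. Total: 2 + 3 = 5.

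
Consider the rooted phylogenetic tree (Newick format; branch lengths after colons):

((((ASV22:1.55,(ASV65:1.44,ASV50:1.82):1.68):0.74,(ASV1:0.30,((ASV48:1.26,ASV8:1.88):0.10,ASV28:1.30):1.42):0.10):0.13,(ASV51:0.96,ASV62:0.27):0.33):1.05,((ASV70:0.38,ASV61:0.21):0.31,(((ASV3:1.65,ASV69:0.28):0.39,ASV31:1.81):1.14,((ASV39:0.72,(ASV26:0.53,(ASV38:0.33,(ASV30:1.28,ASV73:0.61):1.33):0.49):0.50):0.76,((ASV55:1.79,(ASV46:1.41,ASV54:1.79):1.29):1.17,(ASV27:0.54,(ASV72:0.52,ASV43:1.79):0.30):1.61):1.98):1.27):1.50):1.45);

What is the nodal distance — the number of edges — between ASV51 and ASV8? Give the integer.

7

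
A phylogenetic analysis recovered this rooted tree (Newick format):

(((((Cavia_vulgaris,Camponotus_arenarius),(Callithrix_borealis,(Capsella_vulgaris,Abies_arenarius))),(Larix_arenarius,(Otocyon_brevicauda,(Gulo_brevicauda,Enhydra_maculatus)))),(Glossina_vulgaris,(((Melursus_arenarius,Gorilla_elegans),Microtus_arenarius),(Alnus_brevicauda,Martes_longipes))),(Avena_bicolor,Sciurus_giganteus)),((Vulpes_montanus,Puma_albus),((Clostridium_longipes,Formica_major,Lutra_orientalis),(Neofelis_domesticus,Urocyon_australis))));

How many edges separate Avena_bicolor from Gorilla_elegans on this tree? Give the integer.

7

The MRCA of Avena_bicolor and Gorilla_elegans is the node subtending ((((Cavia_vulgaris,Camponotus_arenarius),(Callithrix_borealis,(Capsella_vulgaris,Abies_arenarius))),(Larix_arenarius,(Otocyon_brevicauda,(Gulo_brevicauda,Enhydra_maculatus)))),(Glossina_vulgaris,(((Melursus_arenarius,Gorilla_elegans),Microtus_arenarius),(Alnus_brevicauda,Martes_longipes))),(Avena_bicolor,Sciurus_giganteus)).
From Avena_bicolor up to that node: 2 branches. From Gorilla_elegans up to the same node: 5 branches. Total: 2 + 5 = 7.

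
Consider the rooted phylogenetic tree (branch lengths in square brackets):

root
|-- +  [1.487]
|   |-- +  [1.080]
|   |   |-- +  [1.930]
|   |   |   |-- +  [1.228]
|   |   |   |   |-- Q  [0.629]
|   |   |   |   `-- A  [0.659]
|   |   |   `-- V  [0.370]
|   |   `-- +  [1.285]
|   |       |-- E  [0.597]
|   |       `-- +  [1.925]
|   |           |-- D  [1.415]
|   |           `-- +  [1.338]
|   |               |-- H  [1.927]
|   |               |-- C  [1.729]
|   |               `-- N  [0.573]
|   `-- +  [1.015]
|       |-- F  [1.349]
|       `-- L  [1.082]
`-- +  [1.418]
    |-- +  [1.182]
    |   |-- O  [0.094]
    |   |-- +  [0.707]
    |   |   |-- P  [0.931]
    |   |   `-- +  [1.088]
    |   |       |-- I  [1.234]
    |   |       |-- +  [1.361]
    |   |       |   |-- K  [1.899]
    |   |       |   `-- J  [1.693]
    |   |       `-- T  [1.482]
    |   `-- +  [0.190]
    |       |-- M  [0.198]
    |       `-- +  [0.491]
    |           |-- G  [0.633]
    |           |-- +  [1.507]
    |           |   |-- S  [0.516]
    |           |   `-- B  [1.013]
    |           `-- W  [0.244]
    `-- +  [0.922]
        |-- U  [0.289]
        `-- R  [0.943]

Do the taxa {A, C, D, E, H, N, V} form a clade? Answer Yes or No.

No

The MRCA of the listed taxa subtends (((Q,A),V),(E,(D,(H,C,N)))).
That clade also contains Q, which is not in the proposed group, so the group is not monophyletic.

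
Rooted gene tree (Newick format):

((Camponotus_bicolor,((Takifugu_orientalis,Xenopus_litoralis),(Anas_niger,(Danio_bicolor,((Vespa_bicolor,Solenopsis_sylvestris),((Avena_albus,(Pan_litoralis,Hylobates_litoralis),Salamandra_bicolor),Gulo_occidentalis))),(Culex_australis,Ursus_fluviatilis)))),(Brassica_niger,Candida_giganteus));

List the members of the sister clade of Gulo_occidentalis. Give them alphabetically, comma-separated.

Avena_albus, Hylobates_litoralis, Pan_litoralis, Salamandra_bicolor

Gulo_occidentalis attaches to the tree at the node subtending ((Avena_albus,(Pan_litoralis,Hylobates_litoralis),Salamandra_bicolor),Gulo_occidentalis).
The other lineage descending from that same node — the sister group — is (Avena_albus,(Pan_litoralis,Hylobates_litoralis),Salamandra_bicolor); its 4 tips in alphabetical order are the answer.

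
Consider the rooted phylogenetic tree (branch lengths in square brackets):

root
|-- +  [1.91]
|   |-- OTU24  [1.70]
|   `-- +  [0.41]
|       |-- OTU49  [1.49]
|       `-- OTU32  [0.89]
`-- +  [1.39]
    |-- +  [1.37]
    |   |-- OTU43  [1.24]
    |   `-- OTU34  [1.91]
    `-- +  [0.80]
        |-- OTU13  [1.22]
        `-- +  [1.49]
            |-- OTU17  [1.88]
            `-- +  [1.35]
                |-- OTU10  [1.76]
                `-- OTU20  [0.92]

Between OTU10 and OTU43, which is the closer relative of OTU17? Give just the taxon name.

The MRCA of OTU17 and OTU10 subtends (OTU17,(OTU10,OTU20)) (3 taxa).
The MRCA of OTU17 and OTU43 subtends ((OTU43,OTU34),(OTU13,(OTU17,(OTU10,OTU20)))) (6 taxa).
The first is nested inside the second, so OTU17 shares a more recent common ancestor with OTU10.

OTU10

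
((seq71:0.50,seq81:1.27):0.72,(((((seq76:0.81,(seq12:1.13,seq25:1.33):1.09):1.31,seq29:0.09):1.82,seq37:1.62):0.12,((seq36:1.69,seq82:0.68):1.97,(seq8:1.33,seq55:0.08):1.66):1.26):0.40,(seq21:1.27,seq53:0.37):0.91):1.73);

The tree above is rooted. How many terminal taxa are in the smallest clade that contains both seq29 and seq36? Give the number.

The MRCA of seq29 and seq36 is the node subtending ((((seq76,(seq12,seq25)),seq29),seq37),((seq36,seq82),(seq8,seq55))).
That clade contains 9 terminal taxa: seq12, seq25, seq29, seq36, seq37, seq55, seq76, seq8, seq82.

9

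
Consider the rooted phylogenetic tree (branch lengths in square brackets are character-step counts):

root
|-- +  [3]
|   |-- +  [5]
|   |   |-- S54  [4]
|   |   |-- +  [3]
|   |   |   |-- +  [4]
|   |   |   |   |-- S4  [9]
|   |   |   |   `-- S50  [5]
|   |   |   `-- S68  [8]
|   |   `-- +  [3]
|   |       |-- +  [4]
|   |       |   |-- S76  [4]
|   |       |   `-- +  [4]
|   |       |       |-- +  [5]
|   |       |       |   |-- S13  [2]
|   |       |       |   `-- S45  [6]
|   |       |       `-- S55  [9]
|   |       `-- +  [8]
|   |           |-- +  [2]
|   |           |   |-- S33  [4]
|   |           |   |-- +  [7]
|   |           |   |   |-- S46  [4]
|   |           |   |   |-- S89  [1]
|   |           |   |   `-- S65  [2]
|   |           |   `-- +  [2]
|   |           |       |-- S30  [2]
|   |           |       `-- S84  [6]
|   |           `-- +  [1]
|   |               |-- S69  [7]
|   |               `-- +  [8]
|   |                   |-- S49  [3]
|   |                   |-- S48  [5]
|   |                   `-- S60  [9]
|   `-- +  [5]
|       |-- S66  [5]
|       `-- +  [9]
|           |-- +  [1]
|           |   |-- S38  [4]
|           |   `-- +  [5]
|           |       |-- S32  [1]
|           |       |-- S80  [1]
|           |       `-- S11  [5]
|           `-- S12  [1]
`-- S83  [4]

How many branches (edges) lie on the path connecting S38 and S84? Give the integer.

The MRCA of S38 and S84 is the node subtending ((S54,((S4,S50),S68),((S76,((S13,S45),S55)),((S33,(S46,S89,S65),(S30,S84)),(S69,(S49,S48,S60))))),(S66,((S38,(S32,S80,S11)),S12))).
From S38 up to that node: 4 branches. From S84 up to the same node: 6 branches. Total: 4 + 6 = 10.

10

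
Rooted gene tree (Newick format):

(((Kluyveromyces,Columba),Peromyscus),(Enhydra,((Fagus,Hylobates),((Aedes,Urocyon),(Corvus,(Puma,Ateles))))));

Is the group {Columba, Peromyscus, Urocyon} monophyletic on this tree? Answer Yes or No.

The MRCA of the listed taxa is the root, so the smallest clade containing them is the whole tree.
That clade also contains Aedes, Ateles, Corvus, Enhydra, Fagus, Hylobates, Kluyveromyces, Puma, which are not in the proposed group, so the group is not monophyletic.

No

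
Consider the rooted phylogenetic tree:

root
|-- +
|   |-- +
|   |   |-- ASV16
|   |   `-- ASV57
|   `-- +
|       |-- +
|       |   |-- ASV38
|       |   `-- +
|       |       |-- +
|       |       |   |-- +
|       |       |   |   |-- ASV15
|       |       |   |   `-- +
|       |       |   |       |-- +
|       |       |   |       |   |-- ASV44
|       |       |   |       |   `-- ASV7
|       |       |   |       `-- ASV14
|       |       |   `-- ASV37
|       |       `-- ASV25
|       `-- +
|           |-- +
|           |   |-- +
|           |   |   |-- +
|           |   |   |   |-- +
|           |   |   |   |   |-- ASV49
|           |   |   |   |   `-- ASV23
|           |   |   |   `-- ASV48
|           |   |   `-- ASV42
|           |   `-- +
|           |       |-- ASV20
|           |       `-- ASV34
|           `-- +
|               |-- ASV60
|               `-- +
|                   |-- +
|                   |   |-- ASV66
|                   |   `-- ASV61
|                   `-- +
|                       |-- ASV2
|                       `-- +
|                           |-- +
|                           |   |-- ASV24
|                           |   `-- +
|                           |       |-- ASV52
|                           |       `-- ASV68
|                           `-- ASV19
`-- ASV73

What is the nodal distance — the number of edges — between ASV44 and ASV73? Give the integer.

10

The MRCA of ASV44 and ASV73 is the root of the tree.
From ASV44 up to that node: 9 branches. From ASV73 up to the same node: 1 branch. Total: 9 + 1 = 10.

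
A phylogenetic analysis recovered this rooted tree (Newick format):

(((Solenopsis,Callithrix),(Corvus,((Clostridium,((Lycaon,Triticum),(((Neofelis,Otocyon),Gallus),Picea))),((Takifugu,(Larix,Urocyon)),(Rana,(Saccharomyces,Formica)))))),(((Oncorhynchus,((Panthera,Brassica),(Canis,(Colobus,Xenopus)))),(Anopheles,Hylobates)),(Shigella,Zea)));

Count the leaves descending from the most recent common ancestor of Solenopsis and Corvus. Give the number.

16

The MRCA of Solenopsis and Corvus is the node subtending ((Solenopsis,Callithrix),(Corvus,((Clostridium,((Lycaon,Triticum),(((Neofelis,Otocyon),Gallus),Picea))),((Takifugu,(Larix,Urocyon)),(Rana,(Saccharomyces,Formica)))))).
That clade contains 16 terminal taxa: Callithrix, Clostridium, Corvus, Formica, Gallus, Larix, Lycaon, Neofelis, Otocyon, Picea, Rana, Saccharomyces, Solenopsis, Takifugu, Triticum, Urocyon.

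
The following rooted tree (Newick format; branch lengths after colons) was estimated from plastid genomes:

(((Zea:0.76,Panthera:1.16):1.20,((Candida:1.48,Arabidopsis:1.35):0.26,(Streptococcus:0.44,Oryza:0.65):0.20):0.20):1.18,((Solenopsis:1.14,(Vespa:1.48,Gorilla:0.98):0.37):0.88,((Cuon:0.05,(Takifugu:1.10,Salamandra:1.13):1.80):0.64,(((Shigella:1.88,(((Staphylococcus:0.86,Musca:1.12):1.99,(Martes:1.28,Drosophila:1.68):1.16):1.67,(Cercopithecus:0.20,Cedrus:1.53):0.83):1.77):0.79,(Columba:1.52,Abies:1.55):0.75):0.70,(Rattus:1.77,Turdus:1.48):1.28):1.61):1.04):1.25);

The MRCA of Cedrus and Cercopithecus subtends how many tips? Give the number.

The MRCA of Cedrus and Cercopithecus is the node subtending (Cercopithecus,Cedrus).
That clade contains 2 terminal taxa: Cedrus, Cercopithecus.

2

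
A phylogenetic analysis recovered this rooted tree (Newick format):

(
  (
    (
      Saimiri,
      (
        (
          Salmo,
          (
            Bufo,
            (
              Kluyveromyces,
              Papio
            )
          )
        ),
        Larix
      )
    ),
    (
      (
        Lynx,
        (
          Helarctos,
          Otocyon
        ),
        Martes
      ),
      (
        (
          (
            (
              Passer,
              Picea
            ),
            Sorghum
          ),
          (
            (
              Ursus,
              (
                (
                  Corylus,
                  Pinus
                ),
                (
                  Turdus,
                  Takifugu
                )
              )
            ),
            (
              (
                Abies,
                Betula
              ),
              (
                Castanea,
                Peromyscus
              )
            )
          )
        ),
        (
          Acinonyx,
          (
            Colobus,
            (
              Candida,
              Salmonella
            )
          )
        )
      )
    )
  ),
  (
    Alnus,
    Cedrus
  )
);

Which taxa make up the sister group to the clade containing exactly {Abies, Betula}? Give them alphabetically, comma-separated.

The clade containing exactly {Abies, Betula} attaches to the tree at the node subtending ((Abies,Betula),(Castanea,Peromyscus)).
The other lineage descending from that same node — the sister group — is (Castanea,Peromyscus); its 2 tips in alphabetical order are the answer.

Castanea, Peromyscus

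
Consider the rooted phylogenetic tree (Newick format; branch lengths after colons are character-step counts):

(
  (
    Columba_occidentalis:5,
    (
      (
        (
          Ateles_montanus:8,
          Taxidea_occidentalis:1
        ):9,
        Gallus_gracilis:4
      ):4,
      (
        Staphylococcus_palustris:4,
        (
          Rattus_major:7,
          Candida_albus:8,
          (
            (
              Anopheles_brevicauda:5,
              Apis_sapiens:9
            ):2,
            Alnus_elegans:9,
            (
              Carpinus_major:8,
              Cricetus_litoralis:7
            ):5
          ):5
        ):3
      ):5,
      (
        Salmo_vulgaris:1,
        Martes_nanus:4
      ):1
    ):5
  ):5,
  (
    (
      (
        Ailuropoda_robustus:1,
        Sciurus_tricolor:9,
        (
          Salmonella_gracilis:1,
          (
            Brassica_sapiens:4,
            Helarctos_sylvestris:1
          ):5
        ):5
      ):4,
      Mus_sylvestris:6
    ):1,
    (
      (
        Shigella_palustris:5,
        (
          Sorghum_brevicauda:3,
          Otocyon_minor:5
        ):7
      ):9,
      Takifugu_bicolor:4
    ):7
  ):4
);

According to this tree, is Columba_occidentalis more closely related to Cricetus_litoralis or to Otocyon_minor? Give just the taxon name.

The MRCA of Columba_occidentalis and Cricetus_litoralis subtends (Columba_occidentalis,(((Ateles_montanus,Taxidea_occidentalis),Gallus_gracilis),(Staphylococcus_palustris,(Rattus_major,Candida_albus,((Anopheles_brevicauda,Apis_sapiens),Alnus_elegans,(Carpinus_major,Cricetus_litoralis)))),(Salmo_vulgaris,Martes_nanus))) (14 taxa).
The MRCA of Columba_occidentalis and Otocyon_minor is the root, subtending the entire tree (24 taxa).
The first is nested inside the second, so Columba_occidentalis shares a more recent common ancestor with Cricetus_litoralis.

Cricetus_litoralis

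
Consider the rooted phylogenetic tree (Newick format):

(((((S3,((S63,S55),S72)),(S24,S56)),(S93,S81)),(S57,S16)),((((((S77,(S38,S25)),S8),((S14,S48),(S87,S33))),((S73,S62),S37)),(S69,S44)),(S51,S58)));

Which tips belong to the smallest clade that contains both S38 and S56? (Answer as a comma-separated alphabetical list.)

Tracing S38: it sits inside (S38,S25).
Tracing S56: it sits inside (S24,S56).
The smallest clade enclosing both is the whole tree (their MRCA is the root), so the answer is all 25 tips in alphabetical order.

S14, S16, S24, S25, S3, S33, S37, S38, S44, S48, S51, S55, S56, S57, S58, S62, S63, S69, S72, S73, S77, S8, S81, S87, S93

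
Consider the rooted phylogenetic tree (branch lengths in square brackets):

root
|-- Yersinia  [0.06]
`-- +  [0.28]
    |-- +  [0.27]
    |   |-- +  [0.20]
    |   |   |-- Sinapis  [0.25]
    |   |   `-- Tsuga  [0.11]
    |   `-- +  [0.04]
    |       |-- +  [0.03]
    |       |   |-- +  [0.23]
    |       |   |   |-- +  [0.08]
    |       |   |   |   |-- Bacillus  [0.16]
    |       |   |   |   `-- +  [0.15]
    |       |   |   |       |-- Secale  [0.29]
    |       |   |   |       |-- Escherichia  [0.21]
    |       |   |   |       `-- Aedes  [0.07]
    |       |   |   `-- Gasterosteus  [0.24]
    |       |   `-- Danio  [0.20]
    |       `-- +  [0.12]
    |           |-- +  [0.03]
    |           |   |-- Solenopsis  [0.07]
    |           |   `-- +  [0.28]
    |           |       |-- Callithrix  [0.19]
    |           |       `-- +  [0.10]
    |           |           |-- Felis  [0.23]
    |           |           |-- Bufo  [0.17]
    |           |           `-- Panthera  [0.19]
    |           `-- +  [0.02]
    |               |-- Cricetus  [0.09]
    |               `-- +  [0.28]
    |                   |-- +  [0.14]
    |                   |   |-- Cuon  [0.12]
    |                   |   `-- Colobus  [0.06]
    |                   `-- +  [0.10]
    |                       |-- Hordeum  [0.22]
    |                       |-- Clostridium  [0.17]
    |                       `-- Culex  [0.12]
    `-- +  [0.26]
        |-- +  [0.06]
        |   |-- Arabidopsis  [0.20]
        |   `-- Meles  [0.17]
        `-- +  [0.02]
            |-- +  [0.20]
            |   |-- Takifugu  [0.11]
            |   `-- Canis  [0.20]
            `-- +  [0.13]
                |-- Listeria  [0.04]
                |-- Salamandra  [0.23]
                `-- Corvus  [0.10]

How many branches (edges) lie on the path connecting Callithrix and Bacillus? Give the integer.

8

The MRCA of Callithrix and Bacillus is the node subtending ((((Bacillus,(Secale,Escherichia,Aedes)),Gasterosteus),Danio),((Solenopsis,(Callithrix,(Felis,Bufo,Panthera))),(Cricetus,((Cuon,Colobus),(Hordeum,Clostridium,Culex))))).
From Callithrix up to that node: 4 branches. From Bacillus up to the same node: 4 branches. Total: 4 + 4 = 8.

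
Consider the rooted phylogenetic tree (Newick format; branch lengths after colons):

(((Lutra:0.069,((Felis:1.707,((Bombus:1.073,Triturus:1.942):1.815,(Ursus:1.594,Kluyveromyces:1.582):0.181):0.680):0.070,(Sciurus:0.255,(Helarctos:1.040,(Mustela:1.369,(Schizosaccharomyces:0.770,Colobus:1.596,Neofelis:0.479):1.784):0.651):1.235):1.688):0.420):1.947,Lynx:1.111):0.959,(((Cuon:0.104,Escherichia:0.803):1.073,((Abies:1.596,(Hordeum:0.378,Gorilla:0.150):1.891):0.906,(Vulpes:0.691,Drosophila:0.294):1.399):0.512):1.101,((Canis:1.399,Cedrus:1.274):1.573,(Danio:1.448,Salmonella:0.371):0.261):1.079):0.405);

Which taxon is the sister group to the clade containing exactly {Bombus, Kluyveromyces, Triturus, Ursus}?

Felis

The clade containing exactly {Bombus, Kluyveromyces, Triturus, Ursus} attaches to the tree at the node subtending (Felis,((Bombus,Triturus),(Ursus,Kluyveromyces))).
The other lineage descending from that same node — the sister group — is the single tip Felis.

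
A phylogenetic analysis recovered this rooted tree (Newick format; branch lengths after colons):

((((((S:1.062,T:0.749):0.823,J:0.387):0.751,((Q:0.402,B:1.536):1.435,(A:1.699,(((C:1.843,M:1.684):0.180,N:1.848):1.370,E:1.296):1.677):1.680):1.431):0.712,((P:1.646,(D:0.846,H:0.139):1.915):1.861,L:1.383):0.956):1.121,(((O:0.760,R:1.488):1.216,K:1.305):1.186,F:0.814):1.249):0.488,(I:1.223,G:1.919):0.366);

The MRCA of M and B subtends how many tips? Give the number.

The MRCA of M and B is the node subtending ((Q,B),(A,(((C,M),N),E))).
That clade contains 7 terminal taxa: A, B, C, E, M, N, Q.

7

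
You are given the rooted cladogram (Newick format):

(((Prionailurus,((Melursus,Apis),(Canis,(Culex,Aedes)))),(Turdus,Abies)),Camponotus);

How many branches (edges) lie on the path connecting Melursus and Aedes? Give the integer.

The MRCA of Melursus and Aedes is the node subtending ((Melursus,Apis),(Canis,(Culex,Aedes))).
From Melursus up to that node: 2 branches. From Aedes up to the same node: 3 branches. Total: 2 + 3 = 5.

5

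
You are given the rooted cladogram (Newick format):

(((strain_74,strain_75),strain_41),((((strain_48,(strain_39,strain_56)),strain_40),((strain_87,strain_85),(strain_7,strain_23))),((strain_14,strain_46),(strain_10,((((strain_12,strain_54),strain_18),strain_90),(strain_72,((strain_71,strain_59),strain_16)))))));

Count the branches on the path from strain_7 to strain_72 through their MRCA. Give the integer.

The MRCA of strain_7 and strain_72 is the node subtending ((((strain_48,(strain_39,strain_56)),strain_40),((strain_87,strain_85),(strain_7,strain_23))),((strain_14,strain_46),(strain_10,((((strain_12,strain_54),strain_18),strain_90),(strain_72,((strain_71,strain_59),strain_16)))))).
From strain_7 up to that node: 4 branches. From strain_72 up to the same node: 5 branches. Total: 4 + 5 = 9.

9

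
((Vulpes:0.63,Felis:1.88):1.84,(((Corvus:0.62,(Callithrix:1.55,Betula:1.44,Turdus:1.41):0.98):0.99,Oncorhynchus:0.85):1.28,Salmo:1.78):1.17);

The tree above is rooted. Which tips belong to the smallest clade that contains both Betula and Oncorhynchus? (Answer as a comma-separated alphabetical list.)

Tracing Betula: it sits inside (Callithrix,Betula,Turdus).
Tracing Oncorhynchus: it sits inside ((Corvus,(Callithrix,Betula,Turdus)),Oncorhynchus).
The smallest clade enclosing both is ((Corvus,(Callithrix,Betula,Turdus)),Oncorhynchus); the answer is its 5 terminal taxa in alphabetical order.

Betula, Callithrix, Corvus, Oncorhynchus, Turdus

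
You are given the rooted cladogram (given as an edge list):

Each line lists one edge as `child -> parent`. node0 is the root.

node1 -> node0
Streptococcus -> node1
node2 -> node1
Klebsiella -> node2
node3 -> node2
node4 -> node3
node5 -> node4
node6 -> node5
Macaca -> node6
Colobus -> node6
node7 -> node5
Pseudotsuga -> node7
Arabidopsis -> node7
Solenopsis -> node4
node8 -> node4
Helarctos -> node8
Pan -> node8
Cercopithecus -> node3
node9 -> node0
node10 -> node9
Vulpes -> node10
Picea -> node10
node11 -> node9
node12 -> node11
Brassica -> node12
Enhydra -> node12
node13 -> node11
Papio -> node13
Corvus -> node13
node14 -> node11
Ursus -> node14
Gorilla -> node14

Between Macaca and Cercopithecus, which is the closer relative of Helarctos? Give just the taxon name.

Macaca

The MRCA of Helarctos and Macaca subtends (((Macaca,Colobus),(Pseudotsuga,Arabidopsis)),Solenopsis,(Helarctos,Pan)) (7 taxa).
The MRCA of Helarctos and Cercopithecus subtends ((((Macaca,Colobus),(Pseudotsuga,Arabidopsis)),Solenopsis,(Helarctos,Pan)),Cercopithecus) (8 taxa).
The first is nested inside the second, so Helarctos shares a more recent common ancestor with Macaca.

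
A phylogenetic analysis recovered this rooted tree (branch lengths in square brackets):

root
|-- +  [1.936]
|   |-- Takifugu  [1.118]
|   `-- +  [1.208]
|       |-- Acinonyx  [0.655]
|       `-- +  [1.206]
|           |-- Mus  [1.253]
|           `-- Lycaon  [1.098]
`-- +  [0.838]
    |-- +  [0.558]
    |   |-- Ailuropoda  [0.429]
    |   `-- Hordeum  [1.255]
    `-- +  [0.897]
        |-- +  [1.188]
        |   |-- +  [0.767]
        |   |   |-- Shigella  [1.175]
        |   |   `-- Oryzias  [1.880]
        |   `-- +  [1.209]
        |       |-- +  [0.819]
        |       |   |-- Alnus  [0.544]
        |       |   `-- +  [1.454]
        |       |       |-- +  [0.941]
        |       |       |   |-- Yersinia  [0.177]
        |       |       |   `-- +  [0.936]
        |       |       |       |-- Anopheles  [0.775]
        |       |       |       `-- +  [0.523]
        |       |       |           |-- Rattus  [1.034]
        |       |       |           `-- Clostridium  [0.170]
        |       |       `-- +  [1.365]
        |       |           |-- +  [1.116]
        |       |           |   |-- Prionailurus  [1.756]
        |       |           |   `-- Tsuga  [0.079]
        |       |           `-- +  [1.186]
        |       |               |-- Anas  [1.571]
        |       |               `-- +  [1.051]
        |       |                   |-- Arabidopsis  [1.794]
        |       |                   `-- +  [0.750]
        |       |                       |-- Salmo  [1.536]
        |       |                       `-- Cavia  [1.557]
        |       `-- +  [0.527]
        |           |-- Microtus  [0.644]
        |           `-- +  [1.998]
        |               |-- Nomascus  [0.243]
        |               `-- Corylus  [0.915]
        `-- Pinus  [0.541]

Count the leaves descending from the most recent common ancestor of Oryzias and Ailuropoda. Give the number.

The MRCA of Oryzias and Ailuropoda is the node subtending ((Ailuropoda,Hordeum),(((Shigella,Oryzias),((Alnus,((Yersinia,(Anopheles,(Rattus,Clostridium))),((Prionailurus,Tsuga),(Anas,(Arabidopsis,(Salmo,Cavia)))))),(Microtus,(Nomascus,Corylus)))),Pinus)).
That clade contains 19 terminal taxa: Ailuropoda, Alnus, Anas, Anopheles, Arabidopsis, Cavia, Clostridium, Corylus, Hordeum, Microtus, Nomascus, Oryzias, Pinus, Prionailurus, Rattus, Salmo, Shigella, Tsuga, Yersinia.

19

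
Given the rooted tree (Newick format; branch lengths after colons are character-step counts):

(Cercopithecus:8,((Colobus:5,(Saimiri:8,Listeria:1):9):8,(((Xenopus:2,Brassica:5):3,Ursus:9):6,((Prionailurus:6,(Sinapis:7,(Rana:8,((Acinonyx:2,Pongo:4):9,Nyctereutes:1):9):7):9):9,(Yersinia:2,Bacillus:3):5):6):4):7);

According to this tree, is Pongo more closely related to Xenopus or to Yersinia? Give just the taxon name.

The MRCA of Pongo and Yersinia subtends ((Prionailurus,(Sinapis,(Rana,((Acinonyx,Pongo),Nyctereutes)))),(Yersinia,Bacillus)) (8 taxa).
The MRCA of Pongo and Xenopus subtends (((Xenopus,Brassica),Ursus),((Prionailurus,(Sinapis,(Rana,((Acinonyx,Pongo),Nyctereutes)))),(Yersinia,Bacillus))) (11 taxa).
The first is nested inside the second, so Pongo shares a more recent common ancestor with Yersinia.

Yersinia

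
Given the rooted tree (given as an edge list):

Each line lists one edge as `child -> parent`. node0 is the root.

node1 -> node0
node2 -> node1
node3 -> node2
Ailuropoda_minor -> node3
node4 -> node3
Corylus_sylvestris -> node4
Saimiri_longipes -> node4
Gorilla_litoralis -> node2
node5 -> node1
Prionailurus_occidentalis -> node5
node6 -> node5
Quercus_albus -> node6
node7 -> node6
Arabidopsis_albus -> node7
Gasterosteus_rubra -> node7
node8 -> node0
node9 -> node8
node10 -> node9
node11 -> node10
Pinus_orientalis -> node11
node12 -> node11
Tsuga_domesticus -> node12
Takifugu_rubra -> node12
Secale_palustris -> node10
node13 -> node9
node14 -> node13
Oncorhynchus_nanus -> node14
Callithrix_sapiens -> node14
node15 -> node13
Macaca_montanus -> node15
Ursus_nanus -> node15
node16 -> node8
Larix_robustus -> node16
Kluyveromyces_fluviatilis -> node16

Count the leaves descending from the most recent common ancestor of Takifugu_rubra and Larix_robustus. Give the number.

10

The MRCA of Takifugu_rubra and Larix_robustus is the node subtending ((((Pinus_orientalis,(Tsuga_domesticus,Takifugu_rubra)),Secale_palustris),((Oncorhynchus_nanus,Callithrix_sapiens),(Macaca_montanus,Ursus_nanus))),(Larix_robustus,Kluyveromyces_fluviatilis)).
That clade contains 10 terminal taxa: Callithrix_sapiens, Kluyveromyces_fluviatilis, Larix_robustus, Macaca_montanus, Oncorhynchus_nanus, Pinus_orientalis, Secale_palustris, Takifugu_rubra, Tsuga_domesticus, Ursus_nanus.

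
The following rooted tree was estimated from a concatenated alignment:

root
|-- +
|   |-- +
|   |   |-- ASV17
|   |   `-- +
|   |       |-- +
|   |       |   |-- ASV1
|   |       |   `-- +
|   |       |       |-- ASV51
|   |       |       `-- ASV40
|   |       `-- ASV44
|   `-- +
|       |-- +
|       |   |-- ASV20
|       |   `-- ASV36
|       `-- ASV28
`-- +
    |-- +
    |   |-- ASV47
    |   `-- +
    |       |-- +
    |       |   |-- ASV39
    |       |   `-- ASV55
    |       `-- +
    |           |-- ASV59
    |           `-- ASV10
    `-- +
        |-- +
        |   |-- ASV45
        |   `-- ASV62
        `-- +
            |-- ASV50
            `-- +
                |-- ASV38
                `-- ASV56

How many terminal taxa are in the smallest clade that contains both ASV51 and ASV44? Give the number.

4

The MRCA of ASV51 and ASV44 is the node subtending ((ASV1,(ASV51,ASV40)),ASV44).
That clade contains 4 terminal taxa: ASV1, ASV40, ASV44, ASV51.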